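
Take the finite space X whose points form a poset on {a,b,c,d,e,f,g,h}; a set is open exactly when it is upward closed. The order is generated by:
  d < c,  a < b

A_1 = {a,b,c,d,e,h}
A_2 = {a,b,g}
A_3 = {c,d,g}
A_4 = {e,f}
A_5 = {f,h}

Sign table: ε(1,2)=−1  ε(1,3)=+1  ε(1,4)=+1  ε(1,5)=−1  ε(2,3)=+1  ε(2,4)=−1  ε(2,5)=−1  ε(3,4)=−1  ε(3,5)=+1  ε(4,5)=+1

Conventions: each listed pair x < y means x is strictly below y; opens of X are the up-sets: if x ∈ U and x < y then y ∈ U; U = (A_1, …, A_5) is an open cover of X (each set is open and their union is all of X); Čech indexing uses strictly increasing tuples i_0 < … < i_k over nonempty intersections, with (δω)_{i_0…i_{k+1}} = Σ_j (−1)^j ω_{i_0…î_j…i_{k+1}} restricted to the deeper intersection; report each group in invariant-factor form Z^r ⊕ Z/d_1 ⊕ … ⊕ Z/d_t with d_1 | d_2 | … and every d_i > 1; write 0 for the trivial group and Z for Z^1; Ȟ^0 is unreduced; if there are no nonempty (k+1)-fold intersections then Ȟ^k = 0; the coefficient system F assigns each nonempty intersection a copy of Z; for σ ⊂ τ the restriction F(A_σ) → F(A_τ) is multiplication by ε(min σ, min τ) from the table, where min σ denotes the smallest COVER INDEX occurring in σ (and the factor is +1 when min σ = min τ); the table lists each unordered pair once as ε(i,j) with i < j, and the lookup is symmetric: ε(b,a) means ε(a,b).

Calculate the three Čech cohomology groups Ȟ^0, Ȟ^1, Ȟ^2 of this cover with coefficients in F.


Ȟ^0(U;F) ≅ 0, Ȟ^1(U;F) ≅ Z ⊕ Z/2, Ȟ^2(U;F) ≅ 0

nerve simplices:
  A12={a,b} A13={c,d} A14={e} A15={h} A23={g} A45={f}
C dims 5,6; δ0: rk 5, SNF 1^4·2
degree 0: 5−5−0 = 0 → Ȟ^0 ≅ 0
degree 1: 6−0−5 = 1 plus torsion [2] → Ȟ^1 ≅ Z ⊕ Z/2
degree 2: 0−0−0 = 0 → Ȟ^2 ≅ 0


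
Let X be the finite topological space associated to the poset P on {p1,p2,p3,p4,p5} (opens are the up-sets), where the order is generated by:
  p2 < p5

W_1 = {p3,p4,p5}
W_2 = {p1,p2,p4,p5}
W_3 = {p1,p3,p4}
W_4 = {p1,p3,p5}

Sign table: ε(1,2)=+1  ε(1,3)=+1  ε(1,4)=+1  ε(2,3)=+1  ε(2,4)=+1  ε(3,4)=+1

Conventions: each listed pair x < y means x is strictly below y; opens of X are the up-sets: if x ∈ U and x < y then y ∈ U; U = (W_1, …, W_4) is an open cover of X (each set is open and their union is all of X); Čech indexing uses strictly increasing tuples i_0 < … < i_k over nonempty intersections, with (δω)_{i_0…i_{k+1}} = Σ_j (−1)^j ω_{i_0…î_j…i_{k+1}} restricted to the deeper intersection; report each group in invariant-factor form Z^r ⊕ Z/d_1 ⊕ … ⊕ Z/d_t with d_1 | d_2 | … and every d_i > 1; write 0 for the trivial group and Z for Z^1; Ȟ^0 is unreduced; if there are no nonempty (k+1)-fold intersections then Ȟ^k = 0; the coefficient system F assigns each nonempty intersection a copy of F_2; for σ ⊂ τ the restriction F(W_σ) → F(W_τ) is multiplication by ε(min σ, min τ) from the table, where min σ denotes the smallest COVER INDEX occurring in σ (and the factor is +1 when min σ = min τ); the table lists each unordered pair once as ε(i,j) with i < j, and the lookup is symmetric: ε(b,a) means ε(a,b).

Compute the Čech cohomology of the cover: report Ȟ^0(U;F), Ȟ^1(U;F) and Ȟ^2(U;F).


Ȟ^0 ≅ Z/2, Ȟ^1 ≅ 0, Ȟ^2 ≅ Z/2

intersection data:
  W12={p4,p5} W13={p3,p4} W14={p3,p5} W23={p1,p4} W24={p1,p5} W34={p1,p3}
  W123={p4} W124={p5} W134={p3} W234={p1}
C dims 4,6,4; δ0: rk_F2 3; δ1: rk_F2 3
Ȟ^0 = (4 − 3) − 0 = 1, so Ȟ^0 ≅ Z/2
Ȟ^1 = (6 − 3) − 3 = 0, so Ȟ^1 ≅ 0
Ȟ^2 = (4 − 0) − 3 = 1, so Ȟ^2 ≅ Z/2


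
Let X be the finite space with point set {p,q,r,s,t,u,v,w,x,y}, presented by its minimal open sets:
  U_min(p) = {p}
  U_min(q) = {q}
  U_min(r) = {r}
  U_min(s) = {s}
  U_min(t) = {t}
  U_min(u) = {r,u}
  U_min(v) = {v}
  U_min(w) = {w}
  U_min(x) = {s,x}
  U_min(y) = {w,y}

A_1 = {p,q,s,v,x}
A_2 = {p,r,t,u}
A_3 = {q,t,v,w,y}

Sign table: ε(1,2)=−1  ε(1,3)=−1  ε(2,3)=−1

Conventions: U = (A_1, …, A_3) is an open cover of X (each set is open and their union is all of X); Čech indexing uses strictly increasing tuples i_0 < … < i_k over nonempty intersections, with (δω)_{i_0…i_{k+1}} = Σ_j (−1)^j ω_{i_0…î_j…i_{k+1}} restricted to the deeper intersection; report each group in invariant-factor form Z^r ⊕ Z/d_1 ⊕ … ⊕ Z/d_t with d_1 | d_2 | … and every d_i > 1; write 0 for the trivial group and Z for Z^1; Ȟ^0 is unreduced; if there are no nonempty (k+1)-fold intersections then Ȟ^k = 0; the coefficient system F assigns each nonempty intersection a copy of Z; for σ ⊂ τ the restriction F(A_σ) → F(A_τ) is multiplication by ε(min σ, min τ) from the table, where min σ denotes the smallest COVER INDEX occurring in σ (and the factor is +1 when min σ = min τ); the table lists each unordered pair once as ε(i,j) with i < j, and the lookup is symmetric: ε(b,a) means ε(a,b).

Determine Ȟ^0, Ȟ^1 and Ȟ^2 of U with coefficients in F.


nerve of the cover:
  A12={p} A13={q,v} A23={t}
C dims 3,3; δ0: rk 3, SNF 1^2·2
Ȟ^0 = (3 − 3) − 0 = 0, so Ȟ^0 ≅ 0
Ȟ^1 = (3 − 0) − 3 = 0 plus torsion [2], so Ȟ^1 ≅ Z/2
Ȟ^2 = (0 − 0) − 0 = 0, so Ȟ^2 ≅ 0

Ȟ^0 = 0, Ȟ^1 = Z/2 and Ȟ^2 = 0


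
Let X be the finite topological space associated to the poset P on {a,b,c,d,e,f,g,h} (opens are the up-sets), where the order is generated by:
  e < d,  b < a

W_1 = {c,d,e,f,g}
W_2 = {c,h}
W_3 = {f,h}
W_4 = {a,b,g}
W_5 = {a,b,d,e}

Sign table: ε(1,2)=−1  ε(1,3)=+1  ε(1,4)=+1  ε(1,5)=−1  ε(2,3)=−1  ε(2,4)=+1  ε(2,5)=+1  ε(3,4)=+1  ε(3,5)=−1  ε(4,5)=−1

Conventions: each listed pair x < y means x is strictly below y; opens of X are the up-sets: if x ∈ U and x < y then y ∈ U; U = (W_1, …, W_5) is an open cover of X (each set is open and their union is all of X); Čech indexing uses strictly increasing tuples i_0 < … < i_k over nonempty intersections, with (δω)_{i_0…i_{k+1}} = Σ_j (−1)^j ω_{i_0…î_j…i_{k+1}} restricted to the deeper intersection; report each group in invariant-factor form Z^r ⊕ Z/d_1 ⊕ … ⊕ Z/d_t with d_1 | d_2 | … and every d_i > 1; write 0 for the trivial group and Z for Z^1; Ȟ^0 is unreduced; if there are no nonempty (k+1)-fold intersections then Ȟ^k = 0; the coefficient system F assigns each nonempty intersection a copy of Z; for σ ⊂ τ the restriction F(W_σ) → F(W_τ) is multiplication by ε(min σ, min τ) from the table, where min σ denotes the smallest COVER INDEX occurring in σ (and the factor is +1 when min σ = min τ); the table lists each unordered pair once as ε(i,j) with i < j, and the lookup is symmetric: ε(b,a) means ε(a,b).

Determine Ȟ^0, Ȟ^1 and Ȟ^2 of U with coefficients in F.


nonempty intersections:
  W12={c} W13={f} W14={g} W15={d,e} W23={h} W45={a,b}
C dims 5,6; δ0: rk 4, SNF 1^4
Ȟ^0: (5−4)−0=1 ⇒ Z
Ȟ^1: (6−0)−4=2 ⇒ Z^2
Ȟ^2: (0−0)−0=0 ⇒ 0

Ȟ^0(U;F) ≅ Z, Ȟ^1(U;F) ≅ Z^2, Ȟ^2(U;F) ≅ 0


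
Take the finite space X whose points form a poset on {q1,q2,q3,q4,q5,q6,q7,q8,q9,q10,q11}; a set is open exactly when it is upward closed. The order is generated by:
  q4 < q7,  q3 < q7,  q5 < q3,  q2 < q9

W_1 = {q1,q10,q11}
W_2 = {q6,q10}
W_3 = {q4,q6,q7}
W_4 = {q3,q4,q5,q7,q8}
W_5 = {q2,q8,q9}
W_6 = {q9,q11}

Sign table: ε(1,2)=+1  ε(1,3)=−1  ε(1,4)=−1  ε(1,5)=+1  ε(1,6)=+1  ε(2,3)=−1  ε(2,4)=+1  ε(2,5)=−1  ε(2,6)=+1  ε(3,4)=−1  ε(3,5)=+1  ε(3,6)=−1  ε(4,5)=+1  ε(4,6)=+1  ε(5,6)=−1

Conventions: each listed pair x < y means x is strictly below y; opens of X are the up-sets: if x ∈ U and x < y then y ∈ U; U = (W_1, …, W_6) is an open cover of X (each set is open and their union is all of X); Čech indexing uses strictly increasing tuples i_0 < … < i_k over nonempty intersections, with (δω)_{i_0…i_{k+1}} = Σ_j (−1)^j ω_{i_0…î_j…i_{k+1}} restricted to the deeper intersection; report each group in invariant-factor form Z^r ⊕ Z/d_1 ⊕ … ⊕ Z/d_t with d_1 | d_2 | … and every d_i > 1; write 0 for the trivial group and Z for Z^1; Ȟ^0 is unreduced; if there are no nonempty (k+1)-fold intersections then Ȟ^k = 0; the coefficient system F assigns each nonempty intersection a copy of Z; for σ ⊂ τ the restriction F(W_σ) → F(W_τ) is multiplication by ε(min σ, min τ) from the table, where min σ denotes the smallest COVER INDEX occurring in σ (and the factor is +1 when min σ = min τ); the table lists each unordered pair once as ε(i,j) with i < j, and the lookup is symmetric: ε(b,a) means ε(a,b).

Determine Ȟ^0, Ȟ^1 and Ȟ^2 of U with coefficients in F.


nerve of the cover:
  W12={q10} W16={q11} W23={q6} W34={q4,q7} W45={q8} W56={q9}
C dims 6,6; δ0: rk 6, SNF 1^5·2
Ȟ^0 = (6 − 6) − 0 = 0, so Ȟ^0 ≅ 0
Ȟ^1 = (6 − 0) − 6 = 0 plus torsion [2], so Ȟ^1 ≅ Z/2
Ȟ^2 = (0 − 0) − 0 = 0, so Ȟ^2 ≅ 0

Ȟ^0 = 0, Ȟ^1 = Z/2, Ȟ^2 = 0


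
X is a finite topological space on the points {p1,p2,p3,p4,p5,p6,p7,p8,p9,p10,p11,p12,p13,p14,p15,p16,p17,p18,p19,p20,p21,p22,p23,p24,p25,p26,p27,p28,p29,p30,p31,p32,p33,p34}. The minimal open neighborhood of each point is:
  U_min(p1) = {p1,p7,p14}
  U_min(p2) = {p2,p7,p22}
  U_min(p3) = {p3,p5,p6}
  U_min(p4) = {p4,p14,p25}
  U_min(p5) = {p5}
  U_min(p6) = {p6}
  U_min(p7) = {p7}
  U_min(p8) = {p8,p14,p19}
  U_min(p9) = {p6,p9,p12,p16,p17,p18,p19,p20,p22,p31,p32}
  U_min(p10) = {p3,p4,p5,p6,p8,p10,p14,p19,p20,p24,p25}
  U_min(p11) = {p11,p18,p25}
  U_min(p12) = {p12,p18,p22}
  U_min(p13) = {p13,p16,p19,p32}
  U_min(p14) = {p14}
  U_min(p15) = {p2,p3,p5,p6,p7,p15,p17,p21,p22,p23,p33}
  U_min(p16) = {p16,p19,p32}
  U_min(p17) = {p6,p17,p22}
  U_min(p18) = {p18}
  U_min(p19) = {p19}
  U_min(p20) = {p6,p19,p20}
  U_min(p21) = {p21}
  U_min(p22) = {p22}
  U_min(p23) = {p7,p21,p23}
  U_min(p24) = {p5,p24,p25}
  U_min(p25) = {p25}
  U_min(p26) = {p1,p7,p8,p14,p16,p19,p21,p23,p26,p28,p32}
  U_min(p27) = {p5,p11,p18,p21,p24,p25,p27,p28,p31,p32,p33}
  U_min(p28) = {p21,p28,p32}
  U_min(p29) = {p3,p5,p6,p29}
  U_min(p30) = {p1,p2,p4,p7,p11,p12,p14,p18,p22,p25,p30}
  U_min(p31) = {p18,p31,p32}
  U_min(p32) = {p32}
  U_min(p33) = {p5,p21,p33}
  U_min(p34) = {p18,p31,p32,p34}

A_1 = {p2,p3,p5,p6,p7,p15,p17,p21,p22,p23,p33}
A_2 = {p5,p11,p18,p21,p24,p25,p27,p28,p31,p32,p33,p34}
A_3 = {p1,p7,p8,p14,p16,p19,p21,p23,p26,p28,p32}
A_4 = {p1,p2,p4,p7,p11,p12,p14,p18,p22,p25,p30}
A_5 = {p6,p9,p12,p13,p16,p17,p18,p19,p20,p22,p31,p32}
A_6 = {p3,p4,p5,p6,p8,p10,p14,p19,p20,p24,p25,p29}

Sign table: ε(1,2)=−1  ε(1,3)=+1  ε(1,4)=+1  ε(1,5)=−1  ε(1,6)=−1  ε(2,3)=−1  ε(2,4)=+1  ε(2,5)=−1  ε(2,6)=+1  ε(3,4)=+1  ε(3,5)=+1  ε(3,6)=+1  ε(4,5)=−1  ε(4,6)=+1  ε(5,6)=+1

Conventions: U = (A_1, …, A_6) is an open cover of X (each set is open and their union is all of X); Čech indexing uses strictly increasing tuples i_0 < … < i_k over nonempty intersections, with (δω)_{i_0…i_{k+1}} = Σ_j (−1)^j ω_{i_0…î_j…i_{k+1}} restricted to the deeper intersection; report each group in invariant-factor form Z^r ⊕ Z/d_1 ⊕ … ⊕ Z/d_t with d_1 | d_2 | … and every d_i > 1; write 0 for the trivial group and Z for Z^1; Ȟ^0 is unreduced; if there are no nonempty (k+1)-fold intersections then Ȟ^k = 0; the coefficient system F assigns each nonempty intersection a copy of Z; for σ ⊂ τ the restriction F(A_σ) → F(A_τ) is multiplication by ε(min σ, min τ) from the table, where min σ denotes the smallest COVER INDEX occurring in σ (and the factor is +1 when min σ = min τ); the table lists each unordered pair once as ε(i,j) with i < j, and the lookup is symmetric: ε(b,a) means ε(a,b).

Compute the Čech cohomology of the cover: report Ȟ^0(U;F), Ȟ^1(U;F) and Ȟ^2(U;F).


Ȟ^0 = 0; Ȟ^1 = Z/2; Ȟ^2 = Z

nonempty overlaps:
  A12={p5,p21,p33} A13={p7,p21,p23} A14={p2,p7,p22} A15={p6,p17,p22} A16={p3,p5,p6} A23={p21,p28,p32} A24={p11,p18,p25} A25={p18,p31,p32} A26={p5,p24,p25} A34={p1,p7,p14} A35={p16,p19,p32} A36={p8,p14,p19} A45={p12,p18,p22} A46={p4,p14,p25} A56={p6,p19,p20}
  A123={p21} A126={p5} A134={p7} A145={p22} A156={p6} A235={p32} A245={p18} A246={p25} A346={p14} A356={p19}
C dims 6,15,10; δ0: rk 6, SNF 1^5·2; δ1: rk 9, SNF 1^9
degree 0: 6−6−0 = 0 → Ȟ^0 ≅ 0
degree 1: 15−9−6 = 0 plus torsion [2] → Ȟ^1 ≅ Z/2
degree 2: 10−0−9 = 1 → Ȟ^2 ≅ Z


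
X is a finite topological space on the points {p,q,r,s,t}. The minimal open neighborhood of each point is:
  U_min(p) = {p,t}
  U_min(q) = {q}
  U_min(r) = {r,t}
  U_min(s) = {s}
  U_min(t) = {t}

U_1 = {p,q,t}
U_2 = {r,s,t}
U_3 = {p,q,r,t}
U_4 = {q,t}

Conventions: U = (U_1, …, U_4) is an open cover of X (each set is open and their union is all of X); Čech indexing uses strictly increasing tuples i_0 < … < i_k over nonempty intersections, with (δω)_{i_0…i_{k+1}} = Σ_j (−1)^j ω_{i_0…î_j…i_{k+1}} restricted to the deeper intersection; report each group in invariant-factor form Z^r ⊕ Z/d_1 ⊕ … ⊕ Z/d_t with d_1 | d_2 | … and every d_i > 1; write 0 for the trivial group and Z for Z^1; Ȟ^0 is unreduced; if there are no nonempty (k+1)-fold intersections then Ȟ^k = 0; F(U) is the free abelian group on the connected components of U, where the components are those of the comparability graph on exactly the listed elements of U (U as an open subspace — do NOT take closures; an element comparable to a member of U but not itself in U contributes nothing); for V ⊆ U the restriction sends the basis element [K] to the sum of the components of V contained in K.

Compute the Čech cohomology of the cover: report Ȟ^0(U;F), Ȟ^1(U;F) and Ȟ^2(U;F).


intersection data:
  U12={t} U13={p,q,t} U14={q,t} U23={r,t} U24={t} U34={q,t}
  U123={t} U124={t} U134={q,t} U234={t}
  U1234={t}
components per intersection:
  U1: {p,t} {q}
  U2: {r,t} {s}
  U3: {p,r,t} {q}
  U4: {q} {t}
  U12: {t}
  U13: {p,t} {q}
  U14: {q} {t}
  U23: {r,t}
  U24: {t}
  U34: {q} {t}
  U123: {t}
  U124: {t}
  U134: {q} {t}
  U234: {t}
  U1234: {t}
C dims 8,9,5,1; δ0: rk 5, SNF 1^5; δ1: rk 4, SNF 1^4; δ2: rk 1, SNF 1^1
Ȟ^0 = (8 − 5) − 0 = 3, so Ȟ^0 ≅ Z^3
Ȟ^1 = (9 − 4) − 5 = 0, so Ȟ^1 ≅ 0
Ȟ^2 = (5 − 1) − 4 = 0, so Ȟ^2 ≅ 0

Ȟ^0 ≅ Z^3, Ȟ^1 ≅ 0 and Ȟ^2 ≅ 0


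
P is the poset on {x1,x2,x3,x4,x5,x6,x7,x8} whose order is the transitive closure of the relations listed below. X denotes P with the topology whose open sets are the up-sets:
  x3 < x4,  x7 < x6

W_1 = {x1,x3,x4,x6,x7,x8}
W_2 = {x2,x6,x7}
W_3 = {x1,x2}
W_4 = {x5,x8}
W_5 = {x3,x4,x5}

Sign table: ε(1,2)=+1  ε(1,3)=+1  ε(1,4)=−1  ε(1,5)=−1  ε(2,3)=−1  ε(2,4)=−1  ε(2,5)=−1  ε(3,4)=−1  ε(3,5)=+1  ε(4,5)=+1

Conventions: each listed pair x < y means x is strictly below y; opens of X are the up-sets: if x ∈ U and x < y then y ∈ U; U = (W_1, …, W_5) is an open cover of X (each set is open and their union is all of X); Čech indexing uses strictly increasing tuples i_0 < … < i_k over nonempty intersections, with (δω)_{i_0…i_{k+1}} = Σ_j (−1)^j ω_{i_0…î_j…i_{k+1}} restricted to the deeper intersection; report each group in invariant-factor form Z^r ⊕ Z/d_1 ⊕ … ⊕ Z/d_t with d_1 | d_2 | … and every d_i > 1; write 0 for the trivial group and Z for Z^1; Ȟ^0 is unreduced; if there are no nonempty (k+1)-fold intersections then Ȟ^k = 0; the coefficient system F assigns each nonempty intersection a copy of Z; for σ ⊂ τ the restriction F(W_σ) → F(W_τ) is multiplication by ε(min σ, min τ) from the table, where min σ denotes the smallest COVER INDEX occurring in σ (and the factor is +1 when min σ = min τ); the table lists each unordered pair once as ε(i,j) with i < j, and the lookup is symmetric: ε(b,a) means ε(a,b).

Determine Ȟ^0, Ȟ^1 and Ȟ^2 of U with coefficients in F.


nonempty intersections:
  W12={x6,x7} W13={x1} W14={x8} W15={x3,x4} W23={x2} W45={x5}
C dims 5,6; δ0: rk 5, SNF 1^4·2
Ȟ^0: (5−5)−0=0 ⇒ 0
Ȟ^1: (6−0)−5=1 plus torsion [2] ⇒ Z ⊕ Z/2
Ȟ^2: (0−0)−0=0 ⇒ 0

Ȟ^0(U;F) ≅ 0,  Ȟ^1(U;F) ≅ Z ⊕ Z/2,  Ȟ^2(U;F) ≅ 0


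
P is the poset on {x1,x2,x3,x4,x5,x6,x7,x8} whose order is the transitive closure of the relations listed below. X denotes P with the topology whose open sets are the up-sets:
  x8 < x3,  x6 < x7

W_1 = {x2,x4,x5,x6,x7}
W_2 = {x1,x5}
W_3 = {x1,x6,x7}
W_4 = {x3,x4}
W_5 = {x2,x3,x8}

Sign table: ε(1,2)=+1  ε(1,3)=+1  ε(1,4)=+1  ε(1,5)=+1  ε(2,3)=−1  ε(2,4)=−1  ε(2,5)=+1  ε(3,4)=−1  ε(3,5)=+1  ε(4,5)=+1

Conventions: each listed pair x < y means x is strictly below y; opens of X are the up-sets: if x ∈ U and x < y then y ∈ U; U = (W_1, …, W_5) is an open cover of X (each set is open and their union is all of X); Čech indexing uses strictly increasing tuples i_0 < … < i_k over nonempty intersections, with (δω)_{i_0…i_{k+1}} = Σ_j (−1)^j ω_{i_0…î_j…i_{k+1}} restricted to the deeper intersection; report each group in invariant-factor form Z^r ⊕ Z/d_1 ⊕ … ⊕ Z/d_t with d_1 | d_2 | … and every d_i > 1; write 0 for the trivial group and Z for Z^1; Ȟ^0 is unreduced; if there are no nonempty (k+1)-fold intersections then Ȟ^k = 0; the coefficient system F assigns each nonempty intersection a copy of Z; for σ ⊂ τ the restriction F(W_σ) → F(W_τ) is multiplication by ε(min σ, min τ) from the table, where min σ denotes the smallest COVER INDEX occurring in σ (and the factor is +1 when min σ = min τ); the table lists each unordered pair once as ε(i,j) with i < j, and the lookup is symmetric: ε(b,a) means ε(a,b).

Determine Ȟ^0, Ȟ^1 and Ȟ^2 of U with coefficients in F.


nerve of the cover:
  W12={x5} W13={x6,x7} W14={x4} W15={x2} W23={x1} W45={x3}
C dims 5,6; δ0: rk 5, SNF 1^4·2
Ȟ^0 = (5 − 5) − 0 = 0, so Ȟ^0 ≅ 0
Ȟ^1 = (6 − 0) − 5 = 1 plus torsion [2], so Ȟ^1 ≅ Z ⊕ Z/2
Ȟ^2 = (0 − 0) − 0 = 0, so Ȟ^2 ≅ 0

Ȟ^0 ≅ 0, Ȟ^1 ≅ Z ⊕ Z/2 and Ȟ^2 ≅ 0


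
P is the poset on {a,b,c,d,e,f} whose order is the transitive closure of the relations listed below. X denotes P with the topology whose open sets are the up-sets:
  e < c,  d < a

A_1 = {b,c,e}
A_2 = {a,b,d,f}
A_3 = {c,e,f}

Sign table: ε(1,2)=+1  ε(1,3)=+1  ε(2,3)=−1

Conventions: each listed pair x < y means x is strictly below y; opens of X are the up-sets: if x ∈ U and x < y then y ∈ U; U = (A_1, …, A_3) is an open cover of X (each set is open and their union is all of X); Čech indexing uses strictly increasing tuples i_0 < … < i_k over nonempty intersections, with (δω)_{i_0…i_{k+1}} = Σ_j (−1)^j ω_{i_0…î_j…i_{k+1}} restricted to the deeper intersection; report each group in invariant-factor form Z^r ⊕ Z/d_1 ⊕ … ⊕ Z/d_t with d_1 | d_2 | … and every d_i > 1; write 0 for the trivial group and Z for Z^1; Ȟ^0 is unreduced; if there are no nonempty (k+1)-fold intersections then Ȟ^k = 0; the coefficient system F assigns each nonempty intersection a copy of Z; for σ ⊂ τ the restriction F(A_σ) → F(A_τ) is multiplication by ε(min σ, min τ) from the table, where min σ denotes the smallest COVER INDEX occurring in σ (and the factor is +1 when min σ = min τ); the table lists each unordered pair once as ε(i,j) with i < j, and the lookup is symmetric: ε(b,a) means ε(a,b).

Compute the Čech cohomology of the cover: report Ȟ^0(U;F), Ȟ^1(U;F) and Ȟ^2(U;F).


nonempty overlaps:
  A12={b} A13={c,e} A23={f}
C dims 3,3; δ0: rk 3, SNF 1^2·2
degree 0: 3−3−0 = 0 → Ȟ^0 ≅ 0
degree 1: 3−0−3 = 0 plus torsion [2] → Ȟ^1 ≅ Z/2
degree 2: 0−0−0 = 0 → Ȟ^2 ≅ 0

Ȟ^0 ≅ 0,  Ȟ^1 ≅ Z/2,  Ȟ^2 ≅ 0


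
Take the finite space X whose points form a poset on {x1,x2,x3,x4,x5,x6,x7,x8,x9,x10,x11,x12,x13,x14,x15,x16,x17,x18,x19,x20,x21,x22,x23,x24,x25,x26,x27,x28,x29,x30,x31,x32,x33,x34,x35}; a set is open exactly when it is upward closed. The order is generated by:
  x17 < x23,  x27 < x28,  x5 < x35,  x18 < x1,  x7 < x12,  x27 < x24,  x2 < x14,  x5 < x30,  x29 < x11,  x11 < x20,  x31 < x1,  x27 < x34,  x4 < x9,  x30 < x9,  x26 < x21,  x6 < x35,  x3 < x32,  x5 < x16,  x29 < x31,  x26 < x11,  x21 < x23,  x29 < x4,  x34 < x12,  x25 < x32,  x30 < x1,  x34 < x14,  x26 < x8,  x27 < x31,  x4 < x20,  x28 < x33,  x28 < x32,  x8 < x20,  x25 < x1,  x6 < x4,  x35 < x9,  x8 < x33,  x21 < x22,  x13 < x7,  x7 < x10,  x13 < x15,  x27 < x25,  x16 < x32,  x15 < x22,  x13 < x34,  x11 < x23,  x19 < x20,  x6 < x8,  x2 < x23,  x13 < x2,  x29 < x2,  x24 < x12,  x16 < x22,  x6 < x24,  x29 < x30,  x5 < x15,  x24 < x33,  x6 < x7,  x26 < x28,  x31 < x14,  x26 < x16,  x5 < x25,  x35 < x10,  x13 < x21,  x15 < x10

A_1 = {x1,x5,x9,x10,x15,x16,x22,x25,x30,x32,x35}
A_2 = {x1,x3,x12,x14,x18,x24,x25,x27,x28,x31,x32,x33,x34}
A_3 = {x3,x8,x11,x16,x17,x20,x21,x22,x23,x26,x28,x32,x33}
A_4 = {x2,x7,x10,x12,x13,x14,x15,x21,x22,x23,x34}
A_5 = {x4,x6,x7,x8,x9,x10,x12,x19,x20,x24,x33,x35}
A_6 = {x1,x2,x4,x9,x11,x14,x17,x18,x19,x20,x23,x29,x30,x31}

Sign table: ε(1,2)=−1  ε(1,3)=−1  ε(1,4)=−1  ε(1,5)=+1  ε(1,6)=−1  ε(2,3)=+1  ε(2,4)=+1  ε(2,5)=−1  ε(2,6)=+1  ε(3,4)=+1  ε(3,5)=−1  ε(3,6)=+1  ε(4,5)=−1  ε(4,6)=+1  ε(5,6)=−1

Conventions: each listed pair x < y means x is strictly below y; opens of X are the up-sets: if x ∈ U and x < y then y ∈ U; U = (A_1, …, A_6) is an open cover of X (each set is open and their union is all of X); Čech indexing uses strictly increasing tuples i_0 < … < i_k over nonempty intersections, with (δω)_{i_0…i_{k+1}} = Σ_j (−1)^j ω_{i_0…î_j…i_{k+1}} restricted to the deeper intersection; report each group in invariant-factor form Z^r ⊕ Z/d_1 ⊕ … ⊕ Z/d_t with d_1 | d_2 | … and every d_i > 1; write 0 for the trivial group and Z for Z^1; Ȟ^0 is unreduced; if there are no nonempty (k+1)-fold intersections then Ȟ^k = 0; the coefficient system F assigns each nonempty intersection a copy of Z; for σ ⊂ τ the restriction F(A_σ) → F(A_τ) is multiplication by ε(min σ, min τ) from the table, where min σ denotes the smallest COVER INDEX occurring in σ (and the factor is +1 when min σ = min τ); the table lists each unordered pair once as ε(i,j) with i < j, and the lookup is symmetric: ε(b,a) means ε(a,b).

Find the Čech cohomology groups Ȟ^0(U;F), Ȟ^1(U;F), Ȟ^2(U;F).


nerve simplices:
  A12={x1,x25,x32} A13={x16,x22,x32} A14={x10,x15,x22} A15={x9,x10,x35} A16={x1,x9,x30} A23={x3,x28,x32,x33} A24={x12,x14,x34} A25={x12,x24,x33} A26={x1,x14,x18,x31} A34={x21,x22,x23} A35={x8,x20,x33} A36={x11,x17,x20,x23} A45={x7,x10,x12} A46={x2,x14,x23} A56={x4,x9,x19,x20}
  A123={x32} A126={x1} A134={x22} A145={x10} A156={x9} A235={x33} A245={x12} A246={x14} A346={x23} A356={x20}
C dims 6,15,10; δ0: rk 5, SNF 1^5; δ1: rk 10, SNF 1^9·2
degree 0: 6−5−0 = 1 → Ȟ^0 ≅ Z
degree 1: 15−10−5 = 0 → Ȟ^1 ≅ 0
degree 2: 10−0−10 = 0 plus torsion [2] → Ȟ^2 ≅ Z/2

Ȟ^0(U;F) ≅ Z, Ȟ^1(U;F) ≅ 0 and Ȟ^2(U;F) ≅ Z/2


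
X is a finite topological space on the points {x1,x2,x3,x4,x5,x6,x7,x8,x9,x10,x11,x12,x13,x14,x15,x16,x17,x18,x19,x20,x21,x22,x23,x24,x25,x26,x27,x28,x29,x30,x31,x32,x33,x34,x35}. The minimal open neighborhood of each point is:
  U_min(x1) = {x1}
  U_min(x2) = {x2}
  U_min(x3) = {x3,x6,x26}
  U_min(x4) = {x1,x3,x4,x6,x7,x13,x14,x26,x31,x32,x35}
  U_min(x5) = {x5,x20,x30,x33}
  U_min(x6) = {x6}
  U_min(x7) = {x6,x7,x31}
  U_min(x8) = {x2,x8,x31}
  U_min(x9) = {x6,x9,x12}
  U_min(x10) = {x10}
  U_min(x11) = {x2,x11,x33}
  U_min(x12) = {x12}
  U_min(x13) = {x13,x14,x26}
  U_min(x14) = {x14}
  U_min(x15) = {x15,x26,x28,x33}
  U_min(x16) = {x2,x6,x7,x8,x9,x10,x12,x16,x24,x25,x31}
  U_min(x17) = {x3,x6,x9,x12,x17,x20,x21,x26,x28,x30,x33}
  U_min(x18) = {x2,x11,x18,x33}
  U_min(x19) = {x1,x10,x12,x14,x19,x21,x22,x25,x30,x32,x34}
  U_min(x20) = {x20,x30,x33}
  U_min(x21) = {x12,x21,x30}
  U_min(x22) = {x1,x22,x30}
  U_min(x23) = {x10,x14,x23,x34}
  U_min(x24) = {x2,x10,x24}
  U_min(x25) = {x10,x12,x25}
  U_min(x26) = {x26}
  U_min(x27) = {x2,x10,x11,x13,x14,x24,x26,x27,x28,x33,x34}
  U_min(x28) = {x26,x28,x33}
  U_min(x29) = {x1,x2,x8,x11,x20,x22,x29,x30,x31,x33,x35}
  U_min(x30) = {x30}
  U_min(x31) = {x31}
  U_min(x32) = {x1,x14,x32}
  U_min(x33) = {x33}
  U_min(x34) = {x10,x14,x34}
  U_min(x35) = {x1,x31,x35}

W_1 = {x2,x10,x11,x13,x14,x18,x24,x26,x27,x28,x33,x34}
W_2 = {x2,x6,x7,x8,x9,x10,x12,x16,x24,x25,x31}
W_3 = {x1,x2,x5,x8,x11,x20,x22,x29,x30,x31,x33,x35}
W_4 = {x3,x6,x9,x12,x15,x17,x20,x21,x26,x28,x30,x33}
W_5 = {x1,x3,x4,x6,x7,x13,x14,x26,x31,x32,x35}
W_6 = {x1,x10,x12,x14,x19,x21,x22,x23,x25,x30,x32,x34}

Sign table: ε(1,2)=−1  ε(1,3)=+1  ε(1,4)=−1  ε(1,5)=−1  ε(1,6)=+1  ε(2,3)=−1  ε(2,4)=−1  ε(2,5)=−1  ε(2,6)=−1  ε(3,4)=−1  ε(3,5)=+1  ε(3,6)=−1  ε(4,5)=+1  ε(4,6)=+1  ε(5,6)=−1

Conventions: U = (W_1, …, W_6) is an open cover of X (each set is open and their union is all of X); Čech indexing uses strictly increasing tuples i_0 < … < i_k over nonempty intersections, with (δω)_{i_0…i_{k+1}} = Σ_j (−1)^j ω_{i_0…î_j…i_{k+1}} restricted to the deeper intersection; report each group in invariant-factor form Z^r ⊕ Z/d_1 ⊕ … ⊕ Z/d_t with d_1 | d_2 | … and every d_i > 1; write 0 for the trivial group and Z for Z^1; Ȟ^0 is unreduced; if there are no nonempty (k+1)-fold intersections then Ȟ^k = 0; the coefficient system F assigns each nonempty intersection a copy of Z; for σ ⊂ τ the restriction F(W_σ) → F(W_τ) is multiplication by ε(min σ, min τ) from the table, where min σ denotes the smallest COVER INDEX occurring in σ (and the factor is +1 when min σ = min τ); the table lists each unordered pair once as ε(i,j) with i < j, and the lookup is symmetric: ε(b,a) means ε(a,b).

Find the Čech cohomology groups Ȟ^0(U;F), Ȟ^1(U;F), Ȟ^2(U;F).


Ȟ^0(U;F) ≅ 0, Ȟ^1(U;F) ≅ Z/2, Ȟ^2(U;F) ≅ Z

nerve simplices:
  W12={x2,x10,x24} W13={x2,x11,x33} W14={x26,x28,x33} W15={x13,x14,x26} W16={x10,x14,x34} W23={x2,x8,x31} W24={x6,x9,x12} W25={x6,x7,x31} W26={x10,x12,x25} W34={x20,x30,x33} W35={x1,x31,x35} W36={x1,x22,x30} W45={x3,x6,x26} W46={x12,x21,x30} W56={x1,x14,x32}
  W123={x2} W126={x10} W134={x33} W145={x26} W156={x14} W235={x31} W245={x6} W246={x12} W346={x30} W356={x1}
C dims 6,15,10; δ0: rk 6, SNF 1^5·2; δ1: rk 9, SNF 1^9
degree 0: 6−6−0 = 0 → Ȟ^0 ≅ 0
degree 1: 15−9−6 = 0 plus torsion [2] → Ȟ^1 ≅ Z/2
degree 2: 10−0−9 = 1 → Ȟ^2 ≅ Z


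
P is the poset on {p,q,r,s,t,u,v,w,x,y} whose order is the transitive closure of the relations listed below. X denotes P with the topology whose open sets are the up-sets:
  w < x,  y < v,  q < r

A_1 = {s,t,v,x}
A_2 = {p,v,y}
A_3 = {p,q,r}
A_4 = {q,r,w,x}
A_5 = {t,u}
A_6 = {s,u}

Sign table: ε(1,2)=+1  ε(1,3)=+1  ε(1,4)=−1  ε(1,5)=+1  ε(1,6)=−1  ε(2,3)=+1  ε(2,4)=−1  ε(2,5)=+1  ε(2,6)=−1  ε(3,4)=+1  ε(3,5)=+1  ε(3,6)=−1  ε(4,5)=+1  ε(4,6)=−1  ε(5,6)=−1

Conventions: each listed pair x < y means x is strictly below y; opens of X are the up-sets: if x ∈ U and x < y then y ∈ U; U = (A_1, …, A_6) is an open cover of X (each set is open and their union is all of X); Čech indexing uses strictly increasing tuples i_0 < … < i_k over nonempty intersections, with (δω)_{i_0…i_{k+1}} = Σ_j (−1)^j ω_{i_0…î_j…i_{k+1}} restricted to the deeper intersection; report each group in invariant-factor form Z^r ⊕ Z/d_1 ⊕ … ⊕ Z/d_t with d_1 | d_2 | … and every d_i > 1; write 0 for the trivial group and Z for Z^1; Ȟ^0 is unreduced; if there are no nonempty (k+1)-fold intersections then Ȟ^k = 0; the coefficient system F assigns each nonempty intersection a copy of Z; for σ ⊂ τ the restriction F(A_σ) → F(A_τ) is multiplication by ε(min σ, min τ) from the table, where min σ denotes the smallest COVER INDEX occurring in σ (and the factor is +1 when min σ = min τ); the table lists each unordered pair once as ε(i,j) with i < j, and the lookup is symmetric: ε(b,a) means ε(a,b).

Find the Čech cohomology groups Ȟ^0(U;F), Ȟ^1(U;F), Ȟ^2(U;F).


Ȟ^0 = 0, Ȟ^1 = Z ⊕ Z/2 and Ȟ^2 = 0

intersection data:
  A12={v} A14={x} A15={t} A16={s} A23={p} A34={q,r} A56={u}
C dims 6,7; δ0: rk 6, SNF 1^5·2
Ȟ^0 = (6 − 6) − 0 = 0, so Ȟ^0 ≅ 0
Ȟ^1 = (7 − 0) − 6 = 1 plus torsion [2], so Ȟ^1 ≅ Z ⊕ Z/2
Ȟ^2 = (0 − 0) − 0 = 0, so Ȟ^2 ≅ 0


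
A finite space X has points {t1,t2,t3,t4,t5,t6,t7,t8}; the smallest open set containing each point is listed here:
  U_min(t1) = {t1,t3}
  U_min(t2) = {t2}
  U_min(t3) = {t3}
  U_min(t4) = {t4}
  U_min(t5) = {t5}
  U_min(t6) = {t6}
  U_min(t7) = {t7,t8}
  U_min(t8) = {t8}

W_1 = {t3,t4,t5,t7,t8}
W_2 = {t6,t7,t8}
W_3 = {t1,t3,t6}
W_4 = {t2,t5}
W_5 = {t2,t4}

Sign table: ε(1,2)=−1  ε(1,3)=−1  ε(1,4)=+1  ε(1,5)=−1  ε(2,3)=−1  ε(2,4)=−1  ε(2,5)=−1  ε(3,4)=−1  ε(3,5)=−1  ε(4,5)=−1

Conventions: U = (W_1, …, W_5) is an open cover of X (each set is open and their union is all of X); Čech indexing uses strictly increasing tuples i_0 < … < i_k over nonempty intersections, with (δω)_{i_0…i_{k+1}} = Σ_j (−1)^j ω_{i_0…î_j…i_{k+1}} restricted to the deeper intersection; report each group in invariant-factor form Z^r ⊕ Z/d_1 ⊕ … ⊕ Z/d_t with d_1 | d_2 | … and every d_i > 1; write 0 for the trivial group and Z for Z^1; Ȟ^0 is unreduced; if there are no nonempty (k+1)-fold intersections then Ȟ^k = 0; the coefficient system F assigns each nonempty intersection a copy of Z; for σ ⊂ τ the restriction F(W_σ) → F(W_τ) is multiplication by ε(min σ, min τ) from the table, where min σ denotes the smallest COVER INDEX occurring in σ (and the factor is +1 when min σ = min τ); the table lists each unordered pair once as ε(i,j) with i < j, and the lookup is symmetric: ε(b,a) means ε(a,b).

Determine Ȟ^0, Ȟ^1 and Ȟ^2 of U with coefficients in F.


Ȟ^0 ≅ 0,  Ȟ^1 ≅ Z ⊕ Z/2,  Ȟ^2 ≅ 0

nerve simplices:
  W12={t7,t8} W13={t3} W14={t5} W15={t4} W23={t6} W45={t2}
C dims 5,6; δ0: rk 5, SNF 1^4·2
degree 0: 5−5−0 = 0 → Ȟ^0 ≅ 0
degree 1: 6−0−5 = 1 plus torsion [2] → Ȟ^1 ≅ Z ⊕ Z/2
degree 2: 0−0−0 = 0 → Ȟ^2 ≅ 0


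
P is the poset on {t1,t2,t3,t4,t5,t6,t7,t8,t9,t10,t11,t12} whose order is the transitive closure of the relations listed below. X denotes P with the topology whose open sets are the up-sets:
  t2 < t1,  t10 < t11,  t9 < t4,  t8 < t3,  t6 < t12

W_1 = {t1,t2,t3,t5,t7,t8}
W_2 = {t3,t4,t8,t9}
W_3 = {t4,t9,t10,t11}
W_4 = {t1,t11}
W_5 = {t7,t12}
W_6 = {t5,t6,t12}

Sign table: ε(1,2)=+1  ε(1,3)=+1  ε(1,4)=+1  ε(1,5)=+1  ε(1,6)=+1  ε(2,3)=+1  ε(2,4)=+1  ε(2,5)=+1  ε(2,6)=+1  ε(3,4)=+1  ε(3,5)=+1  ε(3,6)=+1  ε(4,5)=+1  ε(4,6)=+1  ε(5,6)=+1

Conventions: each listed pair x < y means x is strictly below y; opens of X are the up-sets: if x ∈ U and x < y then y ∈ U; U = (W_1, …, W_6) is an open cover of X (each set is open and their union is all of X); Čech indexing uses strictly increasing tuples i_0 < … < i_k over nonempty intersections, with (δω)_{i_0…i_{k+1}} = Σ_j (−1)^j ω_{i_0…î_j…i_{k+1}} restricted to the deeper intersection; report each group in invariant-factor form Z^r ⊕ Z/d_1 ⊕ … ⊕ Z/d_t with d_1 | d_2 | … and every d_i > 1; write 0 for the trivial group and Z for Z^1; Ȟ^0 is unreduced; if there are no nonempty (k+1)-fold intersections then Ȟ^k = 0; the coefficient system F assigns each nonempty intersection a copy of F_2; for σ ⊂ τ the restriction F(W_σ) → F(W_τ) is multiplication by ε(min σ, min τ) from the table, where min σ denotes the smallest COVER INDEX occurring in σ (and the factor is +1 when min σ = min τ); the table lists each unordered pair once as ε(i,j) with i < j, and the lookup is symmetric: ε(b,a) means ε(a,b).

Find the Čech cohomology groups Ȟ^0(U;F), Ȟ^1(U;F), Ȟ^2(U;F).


Ȟ^0(U;F) ≅ Z/2,  Ȟ^1(U;F) ≅ Z/2 ⊕ Z/2,  Ȟ^2(U;F) ≅ 0

intersection data:
  W12={t3,t8} W14={t1} W15={t7} W16={t5} W23={t4,t9} W34={t11} W56={t12}
C dims 6,7; δ0: rk_F2 5
Ȟ^0 = (6 − 5) − 0 = 1, so Ȟ^0 ≅ Z/2
Ȟ^1 = (7 − 0) − 5 = 2, so Ȟ^1 ≅ Z/2 ⊕ Z/2
Ȟ^2 = (0 − 0) − 0 = 0, so Ȟ^2 ≅ 0


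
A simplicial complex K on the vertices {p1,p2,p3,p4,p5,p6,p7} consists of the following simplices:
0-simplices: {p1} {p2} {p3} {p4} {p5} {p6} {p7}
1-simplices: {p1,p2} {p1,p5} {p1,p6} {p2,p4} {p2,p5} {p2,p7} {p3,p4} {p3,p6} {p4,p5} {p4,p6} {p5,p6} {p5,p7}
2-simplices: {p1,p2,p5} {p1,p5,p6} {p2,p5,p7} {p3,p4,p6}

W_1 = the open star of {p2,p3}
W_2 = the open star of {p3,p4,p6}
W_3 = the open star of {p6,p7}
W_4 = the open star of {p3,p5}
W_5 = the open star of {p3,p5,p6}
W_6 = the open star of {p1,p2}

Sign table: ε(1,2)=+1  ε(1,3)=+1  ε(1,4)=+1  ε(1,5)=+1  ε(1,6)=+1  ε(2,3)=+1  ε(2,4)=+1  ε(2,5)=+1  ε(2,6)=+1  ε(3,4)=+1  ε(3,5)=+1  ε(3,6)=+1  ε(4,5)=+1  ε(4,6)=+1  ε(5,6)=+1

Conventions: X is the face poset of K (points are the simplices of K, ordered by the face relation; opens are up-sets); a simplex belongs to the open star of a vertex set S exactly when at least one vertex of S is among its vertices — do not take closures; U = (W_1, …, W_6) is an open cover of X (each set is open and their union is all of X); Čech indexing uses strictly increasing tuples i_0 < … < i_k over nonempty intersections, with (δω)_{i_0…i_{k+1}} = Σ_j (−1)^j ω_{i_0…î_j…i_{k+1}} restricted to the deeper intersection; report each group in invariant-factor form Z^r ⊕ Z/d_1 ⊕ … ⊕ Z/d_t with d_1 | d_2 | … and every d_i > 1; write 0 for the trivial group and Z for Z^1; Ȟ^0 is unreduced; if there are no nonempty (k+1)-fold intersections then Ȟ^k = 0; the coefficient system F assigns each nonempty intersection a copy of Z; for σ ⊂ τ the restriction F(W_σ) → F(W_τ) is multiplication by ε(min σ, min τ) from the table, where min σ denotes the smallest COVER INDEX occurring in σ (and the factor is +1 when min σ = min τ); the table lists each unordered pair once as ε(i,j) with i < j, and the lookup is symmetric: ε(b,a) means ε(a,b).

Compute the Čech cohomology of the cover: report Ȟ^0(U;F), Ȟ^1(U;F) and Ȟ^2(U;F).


nonempty overlaps:
  W1={{p2},{p3},{p1,p2},{p2,p4},{p2,p5},{p2,p7},{p3,p4},{p3,p6},{p1,p2,p5},{p2,p5,p7},{p3,p4,p6}} W2={{p3},{p4},{p6},{p1,p6},{p2,p4},{p3,p4},{p3,p6},{p4,p5},{p4,p6},{p5,p6},{p1,p5,p6},{p3,p4,p6}} W3={{p6},{p7},{p1,p6},{p2,p7},{p3,p6},{p4,p6},{p5,p6},{p5,p7},{p1,p5,p6},{p2,p5,p7},{p3,p4,p6}} W4={{p3},{p5},{p1,p5},{p2,p5},{p3,p4},{p3,p6},{p4,p5},{p5,p6},{p5,p7},{p1,p2,p5},{p1,p5,p6},{p2,p5,p7},{p3,p4,p6}} W5={{p3},{p5},{p6},{p1,p5},{p1,p6},{p2,p5},{p3,p4},{p3,p6},{p4,p5},{p4,p6},{p5,p6},{p5,p7},{p1,p2,p5},{p1,p5,p6},{p2,p5,p7},{p3,p4,p6}} W6={{p1},{p2},{p1,p2},{p1,p5},{p1,p6},{p2,p4},{p2,p5},{p2,p7},{p1,p2,p5},{p1,p5,p6},{p2,p5,p7}}
  W12={{p3},{p2,p4},{p3,p4},{p3,p6},{p3,p4,p6}} W13={{p2,p7},{p3,p6},{p2,p5,p7},{p3,p4,p6}} W14={{p3},{p2,p5},{p3,p4},{p3,p6},{p1,p2,p5},{p2,p5,p7},{p3,p4,p6}} W15={{p3},{p2,p5},{p3,p4},{p3,p6},{p1,p2,p5},{p2,p5,p7},{p3,p4,p6}} W16={{p2},{p1,p2},{p2,p4},{p2,p5},{p2,p7},{p1,p2,p5},{p2,p5,p7}} W23={{p6},{p1,p6},{p3,p6},{p4,p6},{p5,p6},{p1,p5,p6},{p3,p4,p6}} W24={{p3},{p3,p4},{p3,p6},{p4,p5},{p5,p6},{p1,p5,p6},{p3,p4,p6}} W25={{p3},{p6},{p1,p6},{p3,p4},{p3,p6},{p4,p5},{p4,p6},{p5,p6},{p1,p5,p6},{p3,p4,p6}} W26={{p1,p6},{p2,p4},{p1,p5,p6}} W34={{p3,p6},{p5,p6},{p5,p7},{p1,p5,p6},{p2,p5,p7},{p3,p4,p6}} W35={{p6},{p1,p6},{p3,p6},{p4,p6},{p5,p6},{p5,p7},{p1,p5,p6},{p2,p5,p7},{p3,p4,p6}} W36={{p1,p6},{p2,p7},{p1,p5,p6},{p2,p5,p7}} W45={{p3},{p5},{p1,p5},{p2,p5},{p3,p4},{p3,p6},{p4,p5},{p5,p6},{p5,p7},{p1,p2,p5},{p1,p5,p6},{p2,p5,p7},{p3,p4,p6}} W46={{p1,p5},{p2,p5},{p1,p2,p5},{p1,p5,p6},{p2,p5,p7}} W56={{p1,p5},{p1,p6},{p2,p5},{p1,p2,p5},{p1,p5,p6},{p2,p5,p7}}
  W123={{p3,p6},{p3,p4,p6}} W124={{p3},{p3,p4},{p3,p6},{p3,p4,p6}} W125={{p3},{p3,p4},{p3,p6},{p3,p4,p6}} W126={{p2,p4}} W134={{p3,p6},{p2,p5,p7},{p3,p4,p6}} W135={{p3,p6},{p2,p5,p7},{p3,p4,p6}} W136={{p2,p7},{p2,p5,p7}} W145={{p3},{p2,p5},{p3,p4},{p3,p6},{p1,p2,p5},{p2,p5,p7},{p3,p4,p6}} W146={{p2,p5},{p1,p2,p5},{p2,p5,p7}} W156={{p2,p5},{p1,p2,p5},{p2,p5,p7}} W234={{p3,p6},{p5,p6},{p1,p5,p6},{p3,p4,p6}} W235={{p6},{p1,p6},{p3,p6},{p4,p6},{p5,p6},{p1,p5,p6},{p3,p4,p6}} W236={{p1,p6},{p1,p5,p6}} W245={{p3},{p3,p4},{p3,p6},{p4,p5},{p5,p6},{p1,p5,p6},{p3,p4,p6}} W246={{p1,p5,p6}} W256={{p1,p6},{p1,p5,p6}} W345={{p3,p6},{p5,p6},{p5,p7},{p1,p5,p6},{p2,p5,p7},{p3,p4,p6}} W346={{p1,p5,p6},{p2,p5,p7}} W356={{p1,p6},{p1,p5,p6},{p2,p5,p7}} W456={{p1,p5},{p2,p5},{p1,p2,p5},{p1,p5,p6},{p2,p5,p7}}
  W1234={{p3,p6},{p3,p4,p6}} W1235={{p3,p6},{p3,p4,p6}} W1245={{p3},{p3,p4},{p3,p6},{p3,p4,p6}} W1345={{p3,p6},{p2,p5,p7},{p3,p4,p6}} W1346={{p2,p5,p7}} W1356={{p2,p5,p7}} W1456={{p2,p5},{p1,p2,p5},{p2,p5,p7}} W2345={{p3,p6},{p5,p6},{p1,p5,p6},{p3,p4,p6}} W2346={{p1,p5,p6}} W2356={{p1,p6},{p1,p5,p6}} W2456={{p1,p5,p6}} W3456={{p1,p5,p6},{p2,p5,p7}}
  W12345={{p3,p6},{p3,p4,p6}} W13456={{p2,p5,p7}} W23456={{p1,p5,p6}}
C dims 6,15,20,12; δ0: rk 5, SNF 1^5; δ1: rk 10, SNF 1^10; δ2: rk 9, SNF 1^9
degree 0: 6−5−0 = 1 → Ȟ^0 ≅ Z
degree 1: 15−10−5 = 0 → Ȟ^1 ≅ 0
degree 2: 20−9−10 = 1 → Ȟ^2 ≅ Z

Ȟ^0 ≅ Z; Ȟ^1 ≅ 0; Ȟ^2 ≅ Z


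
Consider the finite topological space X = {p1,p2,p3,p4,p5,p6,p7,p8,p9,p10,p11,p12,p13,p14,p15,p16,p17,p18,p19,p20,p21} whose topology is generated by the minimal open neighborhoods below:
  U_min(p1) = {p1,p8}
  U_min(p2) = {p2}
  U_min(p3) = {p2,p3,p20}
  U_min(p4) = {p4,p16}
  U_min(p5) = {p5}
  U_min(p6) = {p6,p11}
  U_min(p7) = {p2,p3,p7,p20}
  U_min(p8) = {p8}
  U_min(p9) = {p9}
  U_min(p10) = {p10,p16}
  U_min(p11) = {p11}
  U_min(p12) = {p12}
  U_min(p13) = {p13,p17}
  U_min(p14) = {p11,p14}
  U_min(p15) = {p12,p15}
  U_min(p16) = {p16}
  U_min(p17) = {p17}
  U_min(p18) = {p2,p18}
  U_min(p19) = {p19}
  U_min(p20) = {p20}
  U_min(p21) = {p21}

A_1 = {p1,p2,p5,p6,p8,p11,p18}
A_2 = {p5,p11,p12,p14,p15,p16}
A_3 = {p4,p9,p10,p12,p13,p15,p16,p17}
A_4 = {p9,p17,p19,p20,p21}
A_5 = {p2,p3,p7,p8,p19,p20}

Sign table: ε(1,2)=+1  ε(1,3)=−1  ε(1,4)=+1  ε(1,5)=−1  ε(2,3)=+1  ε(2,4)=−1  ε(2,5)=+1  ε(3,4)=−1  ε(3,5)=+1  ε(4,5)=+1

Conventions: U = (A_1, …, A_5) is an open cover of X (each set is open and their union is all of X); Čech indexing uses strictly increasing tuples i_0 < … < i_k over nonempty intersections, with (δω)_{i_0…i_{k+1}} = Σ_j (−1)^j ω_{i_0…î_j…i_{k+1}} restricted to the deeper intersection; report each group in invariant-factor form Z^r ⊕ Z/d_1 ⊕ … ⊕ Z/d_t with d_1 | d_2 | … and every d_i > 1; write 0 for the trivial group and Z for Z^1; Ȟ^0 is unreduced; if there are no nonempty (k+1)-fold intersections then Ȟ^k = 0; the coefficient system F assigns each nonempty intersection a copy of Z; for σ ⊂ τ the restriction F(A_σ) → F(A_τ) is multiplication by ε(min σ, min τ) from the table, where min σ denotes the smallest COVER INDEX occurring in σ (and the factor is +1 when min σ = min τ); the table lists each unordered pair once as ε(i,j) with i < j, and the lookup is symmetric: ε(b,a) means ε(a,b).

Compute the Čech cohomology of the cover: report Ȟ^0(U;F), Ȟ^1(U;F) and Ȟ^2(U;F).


nerve simplices:
  A12={p5,p11} A15={p2,p8} A23={p12,p15,p16} A34={p9,p17} A45={p19,p20}
C dims 5,5; δ0: rk 4, SNF 1^4
degree 0: 5−4−0 = 1 → Ȟ^0 ≅ Z
degree 1: 5−0−4 = 1 → Ȟ^1 ≅ Z
degree 2: 0−0−0 = 0 → Ȟ^2 ≅ 0

Ȟ^0 = Z, Ȟ^1 = Z, Ȟ^2 = 0


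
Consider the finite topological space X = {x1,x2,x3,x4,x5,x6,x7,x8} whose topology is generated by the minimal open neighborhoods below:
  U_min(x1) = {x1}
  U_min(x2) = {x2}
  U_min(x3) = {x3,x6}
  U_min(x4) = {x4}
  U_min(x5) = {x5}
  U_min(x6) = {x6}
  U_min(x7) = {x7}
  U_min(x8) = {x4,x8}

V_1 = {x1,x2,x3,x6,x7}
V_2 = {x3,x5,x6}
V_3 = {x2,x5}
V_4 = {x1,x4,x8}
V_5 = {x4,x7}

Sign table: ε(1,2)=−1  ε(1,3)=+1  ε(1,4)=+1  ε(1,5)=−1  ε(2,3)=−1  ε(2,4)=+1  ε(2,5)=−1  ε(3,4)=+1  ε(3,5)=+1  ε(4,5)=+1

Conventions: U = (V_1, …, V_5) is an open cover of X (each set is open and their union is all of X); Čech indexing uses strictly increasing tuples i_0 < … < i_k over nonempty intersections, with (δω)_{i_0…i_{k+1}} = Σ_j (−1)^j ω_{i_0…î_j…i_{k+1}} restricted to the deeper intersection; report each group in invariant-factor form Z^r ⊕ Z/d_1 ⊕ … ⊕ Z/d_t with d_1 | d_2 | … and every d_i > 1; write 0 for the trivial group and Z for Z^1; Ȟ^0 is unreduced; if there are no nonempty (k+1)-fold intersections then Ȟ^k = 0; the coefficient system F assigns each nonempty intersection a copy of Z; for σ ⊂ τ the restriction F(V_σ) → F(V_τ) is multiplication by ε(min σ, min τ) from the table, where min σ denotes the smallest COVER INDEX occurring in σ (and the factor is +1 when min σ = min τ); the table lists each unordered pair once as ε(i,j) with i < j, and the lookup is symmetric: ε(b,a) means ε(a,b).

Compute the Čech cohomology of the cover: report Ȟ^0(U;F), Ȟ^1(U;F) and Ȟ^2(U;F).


nerve simplices:
  V12={x3,x6} V13={x2} V14={x1} V15={x7} V23={x5} V45={x4}
C dims 5,6; δ0: rk 5, SNF 1^4·2
degree 0: 5−5−0 = 0 → Ȟ^0 ≅ 0
degree 1: 6−0−5 = 1 plus torsion [2] → Ȟ^1 ≅ Z ⊕ Z/2
degree 2: 0−0−0 = 0 → Ȟ^2 ≅ 0

Ȟ^0(U;F) ≅ 0, Ȟ^1(U;F) ≅ Z ⊕ Z/2, Ȟ^2(U;F) ≅ 0
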